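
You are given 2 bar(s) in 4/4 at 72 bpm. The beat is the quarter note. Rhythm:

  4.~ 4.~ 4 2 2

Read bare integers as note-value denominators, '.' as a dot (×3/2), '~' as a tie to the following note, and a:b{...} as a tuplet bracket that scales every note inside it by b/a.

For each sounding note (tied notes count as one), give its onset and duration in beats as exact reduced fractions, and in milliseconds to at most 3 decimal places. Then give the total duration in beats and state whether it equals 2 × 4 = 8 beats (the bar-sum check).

1) 0.0ms=0b +3333.333ms=4b
2) 3333.333ms=4b +1666.667ms=2b
3) 5000.0ms=6b +1666.667ms=2b
Σ=8b of 8 (72bpm 4/4) — PASS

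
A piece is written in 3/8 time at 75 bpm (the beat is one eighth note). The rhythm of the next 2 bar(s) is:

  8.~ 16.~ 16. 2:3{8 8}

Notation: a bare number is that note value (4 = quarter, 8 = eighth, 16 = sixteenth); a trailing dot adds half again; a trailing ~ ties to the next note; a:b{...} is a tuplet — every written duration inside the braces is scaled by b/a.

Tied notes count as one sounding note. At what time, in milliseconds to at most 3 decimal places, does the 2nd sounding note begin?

note 2 onset = 3b = 2400.0ms

1. 0.0ms @ 0 + 2400.0ms (3)
2. 2400.0ms @ 3 + 1200.0ms (3/2)
3. 3600.0ms @ 9/2 + 1200.0ms (3/2)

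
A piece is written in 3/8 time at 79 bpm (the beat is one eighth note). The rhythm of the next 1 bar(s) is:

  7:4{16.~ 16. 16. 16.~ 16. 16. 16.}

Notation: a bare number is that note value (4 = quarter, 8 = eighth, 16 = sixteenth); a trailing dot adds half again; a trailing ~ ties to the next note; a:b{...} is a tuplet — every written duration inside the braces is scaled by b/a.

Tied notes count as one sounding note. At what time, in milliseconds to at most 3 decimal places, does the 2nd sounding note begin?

note 2 onset = 6/7b = 650.995ms

1. 0.0ms @ 0 + 650.995ms (6/7)
2. 650.995ms @ 6/7 + 325.497ms (3/7)
3. 976.492ms @ 9/7 + 650.995ms (6/7)
4. 1627.486ms @ 15/7 + 325.497ms (3/7)
5. 1952.984ms @ 18/7 + 325.497ms (3/7)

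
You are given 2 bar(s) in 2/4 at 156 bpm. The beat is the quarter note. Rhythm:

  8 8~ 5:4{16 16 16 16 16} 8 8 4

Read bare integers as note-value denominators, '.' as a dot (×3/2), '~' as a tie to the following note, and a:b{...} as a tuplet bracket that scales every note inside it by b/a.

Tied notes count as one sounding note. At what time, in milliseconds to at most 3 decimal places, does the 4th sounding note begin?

1. 0.0ms @ 0 + 192.308ms (1/2)
2. 192.308ms @ 1/2 + 269.231ms (7/10)
3. 461.538ms @ 6/5 + 76.923ms (1/5)
4. 538.462ms @ 7/5 + 76.923ms (1/5)
5. 615.385ms @ 8/5 + 76.923ms (1/5)
6. 692.308ms @ 9/5 + 76.923ms (1/5)
7. 769.231ms @ 2 + 192.308ms (1/2)
8. 961.538ms @ 5/2 + 192.308ms (1/2)
9. 1153.846ms @ 3 + 384.615ms (1)

note 4 onset = 7/5b = 538.462ms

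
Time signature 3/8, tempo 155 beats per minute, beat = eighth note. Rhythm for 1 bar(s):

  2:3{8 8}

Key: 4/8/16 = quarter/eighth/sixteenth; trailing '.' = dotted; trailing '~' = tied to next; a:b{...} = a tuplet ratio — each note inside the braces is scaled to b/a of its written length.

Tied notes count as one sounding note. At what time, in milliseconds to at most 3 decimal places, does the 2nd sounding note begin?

note 2 onset = 3/2b = 580.645ms

1. 0.0ms @ 0 + 580.645ms (3/2)
2. 580.645ms @ 3/2 + 580.645ms (3/2)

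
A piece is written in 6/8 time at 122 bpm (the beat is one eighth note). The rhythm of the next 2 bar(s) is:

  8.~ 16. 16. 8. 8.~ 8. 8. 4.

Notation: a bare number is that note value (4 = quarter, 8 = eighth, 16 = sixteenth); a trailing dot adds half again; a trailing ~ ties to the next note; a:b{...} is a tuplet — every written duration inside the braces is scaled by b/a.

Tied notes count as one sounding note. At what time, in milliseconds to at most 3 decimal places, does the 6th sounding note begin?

1. 0.0ms @ 0 + 1106.557ms (9/4)
2. 1106.557ms @ 9/4 + 368.852ms (3/4)
3. 1475.41ms @ 3 + 737.705ms (3/2)
4. 2213.115ms @ 9/2 + 1475.41ms (3)
5. 3688.525ms @ 15/2 + 737.705ms (3/2)
6. 4426.23ms @ 9 + 1475.41ms (3)

note 6 onset = 9b = 4426.23ms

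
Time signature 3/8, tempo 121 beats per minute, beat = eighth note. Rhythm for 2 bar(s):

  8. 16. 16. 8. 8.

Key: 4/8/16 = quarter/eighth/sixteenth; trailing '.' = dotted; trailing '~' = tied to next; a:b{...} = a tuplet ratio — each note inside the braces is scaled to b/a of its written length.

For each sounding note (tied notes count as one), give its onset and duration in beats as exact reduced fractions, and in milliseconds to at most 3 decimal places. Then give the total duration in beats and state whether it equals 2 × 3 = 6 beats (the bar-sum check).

1) 0.0ms=0b +743.802ms=3/2b
2) 743.802ms=3/2b +371.901ms=3/4b
3) 1115.702ms=9/4b +371.901ms=3/4b
4) 1487.603ms=3b +743.802ms=3/2b
5) 2231.405ms=9/2b +743.802ms=3/2b
Σ=6b of 6 (121bpm 3/8) — PASS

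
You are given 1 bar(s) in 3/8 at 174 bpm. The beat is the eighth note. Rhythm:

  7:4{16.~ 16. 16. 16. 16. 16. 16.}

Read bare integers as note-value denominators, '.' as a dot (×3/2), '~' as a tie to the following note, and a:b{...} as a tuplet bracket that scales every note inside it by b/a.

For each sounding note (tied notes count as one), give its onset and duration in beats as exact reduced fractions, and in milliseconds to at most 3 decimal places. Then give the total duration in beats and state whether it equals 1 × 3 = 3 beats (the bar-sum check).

1) 0.0ms=0b +295.567ms=6/7b
2) 295.567ms=6/7b +147.783ms=3/7b
3) 443.35ms=9/7b +147.783ms=3/7b
4) 591.133ms=12/7b +147.783ms=3/7b
5) 738.916ms=15/7b +147.783ms=3/7b
6) 886.7ms=18/7b +147.783ms=3/7b
Σ=3b of 3 (174bpm 3/8) — PASS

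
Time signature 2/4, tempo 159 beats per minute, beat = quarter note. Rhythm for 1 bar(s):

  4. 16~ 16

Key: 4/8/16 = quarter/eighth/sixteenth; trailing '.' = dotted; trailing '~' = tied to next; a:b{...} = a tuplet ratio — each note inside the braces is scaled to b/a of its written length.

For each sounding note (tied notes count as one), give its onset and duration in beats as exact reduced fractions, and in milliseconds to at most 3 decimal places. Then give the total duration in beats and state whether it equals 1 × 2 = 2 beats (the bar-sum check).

1) 0.0ms=0b +566.038ms=3/2b
2) 566.038ms=3/2b +188.679ms=1/2b
Σ=2b of 2 (159bpm 2/4) — PASS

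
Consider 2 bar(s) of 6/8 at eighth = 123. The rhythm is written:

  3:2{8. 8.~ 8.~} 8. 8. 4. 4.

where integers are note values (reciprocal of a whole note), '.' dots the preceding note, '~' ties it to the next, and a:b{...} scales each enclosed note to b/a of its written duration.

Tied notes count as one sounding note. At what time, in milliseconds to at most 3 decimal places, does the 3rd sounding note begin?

1. 0.0ms @ 0 + 487.805ms (1)
2. 487.805ms @ 1 + 1707.317ms (7/2)
3. 2195.122ms @ 9/2 + 731.707ms (3/2)
4. 2926.829ms @ 6 + 1463.415ms (3)
5. 4390.244ms @ 9 + 1463.415ms (3)

note 3 onset = 9/2b = 2195.122ms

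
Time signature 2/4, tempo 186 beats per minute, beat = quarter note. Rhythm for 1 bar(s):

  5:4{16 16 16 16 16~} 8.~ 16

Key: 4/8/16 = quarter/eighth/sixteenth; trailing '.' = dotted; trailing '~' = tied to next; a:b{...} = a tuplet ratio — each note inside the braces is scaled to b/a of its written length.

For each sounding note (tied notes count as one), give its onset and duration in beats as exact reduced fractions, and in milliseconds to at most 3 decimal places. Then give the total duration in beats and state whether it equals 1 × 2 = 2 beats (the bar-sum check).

1) 0.0ms=0b +64.516ms=1/5b
2) 64.516ms=1/5b +64.516ms=1/5b
3) 129.032ms=2/5b +64.516ms=1/5b
4) 193.548ms=3/5b +64.516ms=1/5b
5) 258.065ms=4/5b +387.097ms=6/5b
Σ=2b of 2 (186bpm 2/4) — PASS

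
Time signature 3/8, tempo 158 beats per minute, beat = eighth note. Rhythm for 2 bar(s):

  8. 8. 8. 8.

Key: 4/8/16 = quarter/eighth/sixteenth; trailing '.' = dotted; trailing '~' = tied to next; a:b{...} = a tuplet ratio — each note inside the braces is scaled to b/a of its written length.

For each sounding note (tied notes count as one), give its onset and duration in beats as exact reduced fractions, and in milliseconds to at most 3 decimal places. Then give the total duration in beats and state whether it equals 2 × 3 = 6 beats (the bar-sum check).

1) 0.0ms=0b +569.62ms=3/2b
2) 569.62ms=3/2b +569.62ms=3/2b
3) 1139.241ms=3b +569.62ms=3/2b
4) 1708.861ms=9/2b +569.62ms=3/2b
Σ=6b of 6 (158bpm 3/8) — PASS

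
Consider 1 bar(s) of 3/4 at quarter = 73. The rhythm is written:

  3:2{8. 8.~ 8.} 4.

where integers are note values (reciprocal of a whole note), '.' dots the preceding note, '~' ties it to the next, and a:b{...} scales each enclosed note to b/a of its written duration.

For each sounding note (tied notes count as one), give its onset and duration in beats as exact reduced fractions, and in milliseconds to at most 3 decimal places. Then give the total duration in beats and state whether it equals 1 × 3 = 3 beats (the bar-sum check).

1) 0.0ms=0b +410.959ms=1/2b
2) 410.959ms=1/2b +821.918ms=1b
3) 1232.877ms=3/2b +1232.877ms=3/2b
Σ=3b of 3 (73bpm 3/4) — PASS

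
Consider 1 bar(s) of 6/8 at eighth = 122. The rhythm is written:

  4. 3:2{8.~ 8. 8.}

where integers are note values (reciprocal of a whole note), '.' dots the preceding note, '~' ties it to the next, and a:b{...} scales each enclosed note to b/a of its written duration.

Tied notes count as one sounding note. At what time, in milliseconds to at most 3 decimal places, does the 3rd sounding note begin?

1. 0.0ms @ 0 + 1475.41ms (3)
2. 1475.41ms @ 3 + 983.607ms (2)
3. 2459.016ms @ 5 + 491.803ms (1)

note 3 onset = 5b = 2459.016ms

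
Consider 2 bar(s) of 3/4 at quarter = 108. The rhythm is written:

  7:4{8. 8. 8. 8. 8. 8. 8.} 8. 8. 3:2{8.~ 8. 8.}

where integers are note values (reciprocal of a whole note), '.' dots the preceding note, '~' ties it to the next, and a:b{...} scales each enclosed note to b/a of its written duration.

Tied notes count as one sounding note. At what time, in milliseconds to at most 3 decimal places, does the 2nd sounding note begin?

note 2 onset = 3/7b = 238.095ms

1. 0.0ms @ 0 + 238.095ms (3/7)
2. 238.095ms @ 3/7 + 238.095ms (3/7)
3. 476.19ms @ 6/7 + 238.095ms (3/7)
4. 714.286ms @ 9/7 + 238.095ms (3/7)
5. 952.381ms @ 12/7 + 238.095ms (3/7)
6. 1190.476ms @ 15/7 + 238.095ms (3/7)
7. 1428.571ms @ 18/7 + 238.095ms (3/7)
8. 1666.667ms @ 3 + 416.667ms (3/4)
9. 2083.333ms @ 15/4 + 416.667ms (3/4)
10. 2500.0ms @ 9/2 + 555.556ms (1)
11. 3055.556ms @ 11/2 + 277.778ms (1/2)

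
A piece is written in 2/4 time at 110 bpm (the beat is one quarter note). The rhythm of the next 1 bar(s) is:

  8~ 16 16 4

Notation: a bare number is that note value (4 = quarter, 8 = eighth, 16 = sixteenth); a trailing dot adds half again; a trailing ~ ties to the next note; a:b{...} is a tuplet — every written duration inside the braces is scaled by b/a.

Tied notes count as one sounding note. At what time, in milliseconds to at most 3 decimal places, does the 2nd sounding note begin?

1. 0.0ms @ 0 + 409.091ms (3/4)
2. 409.091ms @ 3/4 + 136.364ms (1/4)
3. 545.455ms @ 1 + 545.455ms (1)

note 2 onset = 3/4b = 409.091ms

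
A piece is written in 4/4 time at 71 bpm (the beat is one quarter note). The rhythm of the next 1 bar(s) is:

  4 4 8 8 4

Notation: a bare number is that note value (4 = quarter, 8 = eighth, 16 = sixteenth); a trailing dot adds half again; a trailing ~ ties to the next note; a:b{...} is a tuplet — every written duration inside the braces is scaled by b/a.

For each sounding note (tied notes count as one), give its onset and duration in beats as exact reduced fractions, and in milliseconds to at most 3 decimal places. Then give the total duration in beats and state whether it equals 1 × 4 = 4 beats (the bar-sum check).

1) 0.0ms=0b +845.07ms=1b
2) 845.07ms=1b +845.07ms=1b
3) 1690.141ms=2b +422.535ms=1/2b
4) 2112.676ms=5/2b +422.535ms=1/2b
5) 2535.211ms=3b +845.07ms=1b
Σ=4b of 4 (71bpm 4/4) — PASS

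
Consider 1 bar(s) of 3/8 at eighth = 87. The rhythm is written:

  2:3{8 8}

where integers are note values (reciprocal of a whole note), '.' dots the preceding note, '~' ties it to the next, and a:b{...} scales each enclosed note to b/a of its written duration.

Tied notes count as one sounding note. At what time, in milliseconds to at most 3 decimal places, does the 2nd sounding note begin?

1. 0.0ms @ 0 + 1034.483ms (3/2)
2. 1034.483ms @ 3/2 + 1034.483ms (3/2)

note 2 onset = 3/2b = 1034.483ms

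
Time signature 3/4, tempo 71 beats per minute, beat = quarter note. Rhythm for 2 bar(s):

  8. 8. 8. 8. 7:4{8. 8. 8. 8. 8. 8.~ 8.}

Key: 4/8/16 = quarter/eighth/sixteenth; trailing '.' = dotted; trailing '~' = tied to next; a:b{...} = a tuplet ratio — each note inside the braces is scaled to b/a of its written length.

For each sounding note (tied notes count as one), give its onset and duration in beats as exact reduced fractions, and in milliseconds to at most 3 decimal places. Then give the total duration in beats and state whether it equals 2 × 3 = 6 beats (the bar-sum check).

1) 0.0ms=0b +633.803ms=3/4b
2) 633.803ms=3/4b +633.803ms=3/4b
3) 1267.606ms=3/2b +633.803ms=3/4b
4) 1901.408ms=9/4b +633.803ms=3/4b
5) 2535.211ms=3b +362.173ms=3/7b
6) 2897.384ms=24/7b +362.173ms=3/7b
7) 3259.557ms=27/7b +362.173ms=3/7b
8) 3621.73ms=30/7b +362.173ms=3/7b
9) 3983.903ms=33/7b +362.173ms=3/7b
10) 4346.076ms=36/7b +724.346ms=6/7b
Σ=6b of 6 (71bpm 3/4) — PASS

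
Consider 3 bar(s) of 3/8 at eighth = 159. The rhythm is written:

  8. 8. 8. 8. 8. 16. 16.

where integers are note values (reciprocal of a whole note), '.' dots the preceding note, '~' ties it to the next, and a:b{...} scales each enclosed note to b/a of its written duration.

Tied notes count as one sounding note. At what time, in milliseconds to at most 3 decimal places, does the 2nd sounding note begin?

1. 0.0ms @ 0 + 566.038ms (3/2)
2. 566.038ms @ 3/2 + 566.038ms (3/2)
3. 1132.075ms @ 3 + 566.038ms (3/2)
4. 1698.113ms @ 9/2 + 566.038ms (3/2)
5. 2264.151ms @ 6 + 566.038ms (3/2)
6. 2830.189ms @ 15/2 + 283.019ms (3/4)
7. 3113.208ms @ 33/4 + 283.019ms (3/4)

note 2 onset = 3/2b = 566.038ms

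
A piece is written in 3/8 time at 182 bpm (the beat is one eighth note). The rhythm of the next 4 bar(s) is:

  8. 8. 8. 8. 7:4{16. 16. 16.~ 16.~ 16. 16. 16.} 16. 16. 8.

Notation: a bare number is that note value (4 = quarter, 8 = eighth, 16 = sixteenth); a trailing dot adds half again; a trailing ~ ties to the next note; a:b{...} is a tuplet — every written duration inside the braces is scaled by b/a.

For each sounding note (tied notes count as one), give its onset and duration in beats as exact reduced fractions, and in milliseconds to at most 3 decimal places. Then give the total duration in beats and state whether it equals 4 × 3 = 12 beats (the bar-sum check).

1) 0.0ms=0b +494.505ms=3/2b
2) 494.505ms=3/2b +494.505ms=3/2b
3) 989.011ms=3b +494.505ms=3/2b
4) 1483.516ms=9/2b +494.505ms=3/2b
5) 1978.022ms=6b +141.287ms=3/7b
6) 2119.309ms=45/7b +141.287ms=3/7b
7) 2260.597ms=48/7b +423.862ms=9/7b
8) 2684.458ms=57/7b +141.287ms=3/7b
9) 2825.746ms=60/7b +141.287ms=3/7b
10) 2967.033ms=9b +247.253ms=3/4b
11) 3214.286ms=39/4b +247.253ms=3/4b
12) 3461.538ms=21/2b +494.505ms=3/2b
Σ=12b of 12 (182bpm 3/8) — PASS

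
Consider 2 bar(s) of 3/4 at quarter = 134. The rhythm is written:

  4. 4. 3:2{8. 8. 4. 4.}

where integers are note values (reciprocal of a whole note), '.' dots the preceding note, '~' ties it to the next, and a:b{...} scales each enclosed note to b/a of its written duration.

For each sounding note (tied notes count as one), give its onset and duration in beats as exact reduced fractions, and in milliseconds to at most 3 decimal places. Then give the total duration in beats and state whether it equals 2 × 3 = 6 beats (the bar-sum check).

1) 0.0ms=0b +671.642ms=3/2b
2) 671.642ms=3/2b +671.642ms=3/2b
3) 1343.284ms=3b +223.881ms=1/2b
4) 1567.164ms=7/2b +223.881ms=1/2b
5) 1791.045ms=4b +447.761ms=1b
6) 2238.806ms=5b +447.761ms=1b
Σ=6b of 6 (134bpm 3/4) — PASS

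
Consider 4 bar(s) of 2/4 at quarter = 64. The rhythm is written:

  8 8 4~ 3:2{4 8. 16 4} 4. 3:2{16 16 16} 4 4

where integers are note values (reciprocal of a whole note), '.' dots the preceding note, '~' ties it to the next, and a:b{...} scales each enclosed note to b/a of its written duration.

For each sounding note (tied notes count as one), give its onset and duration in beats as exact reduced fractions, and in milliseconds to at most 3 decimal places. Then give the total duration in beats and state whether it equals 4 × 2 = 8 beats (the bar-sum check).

1) 0.0ms=0b +468.75ms=1/2b
2) 468.75ms=1/2b +468.75ms=1/2b
3) 937.5ms=1b +1562.5ms=5/3b
4) 2500.0ms=8/3b +468.75ms=1/2b
5) 2968.75ms=19/6b +156.25ms=1/6b
6) 3125.0ms=10/3b +625.0ms=2/3b
7) 3750.0ms=4b +1406.25ms=3/2b
8) 5156.25ms=11/2b +156.25ms=1/6b
9) 5312.5ms=17/3b +156.25ms=1/6b
10) 5468.75ms=35/6b +156.25ms=1/6b
11) 5625.0ms=6b +937.5ms=1b
12) 6562.5ms=7b +937.5ms=1b
Σ=8b of 8 (64bpm 2/4) — PASS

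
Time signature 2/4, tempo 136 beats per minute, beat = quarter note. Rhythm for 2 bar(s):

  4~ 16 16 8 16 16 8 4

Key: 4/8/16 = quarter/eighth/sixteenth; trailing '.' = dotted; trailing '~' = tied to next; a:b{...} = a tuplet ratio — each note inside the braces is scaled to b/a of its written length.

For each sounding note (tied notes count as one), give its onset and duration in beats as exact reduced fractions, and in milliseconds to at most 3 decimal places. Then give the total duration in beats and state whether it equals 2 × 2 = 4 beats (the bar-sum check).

1) 0.0ms=0b +551.471ms=5/4b
2) 551.471ms=5/4b +110.294ms=1/4b
3) 661.765ms=3/2b +220.588ms=1/2b
4) 882.353ms=2b +110.294ms=1/4b
5) 992.647ms=9/4b +110.294ms=1/4b
6) 1102.941ms=5/2b +220.588ms=1/2b
7) 1323.529ms=3b +441.176ms=1b
Σ=4b of 4 (136bpm 2/4) — PASS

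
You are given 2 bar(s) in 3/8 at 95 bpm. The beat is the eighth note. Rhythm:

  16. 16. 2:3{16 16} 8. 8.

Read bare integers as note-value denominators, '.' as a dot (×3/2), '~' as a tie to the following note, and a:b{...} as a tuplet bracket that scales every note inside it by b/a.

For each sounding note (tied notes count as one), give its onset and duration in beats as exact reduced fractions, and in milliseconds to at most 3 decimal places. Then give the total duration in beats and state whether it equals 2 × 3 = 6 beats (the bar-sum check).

1) 0.0ms=0b +473.684ms=3/4b
2) 473.684ms=3/4b +473.684ms=3/4b
3) 947.368ms=3/2b +473.684ms=3/4b
4) 1421.053ms=9/4b +473.684ms=3/4b
5) 1894.737ms=3b +947.368ms=3/2b
6) 2842.105ms=9/2b +947.368ms=3/2b
Σ=6b of 6 (95bpm 3/8) — PASS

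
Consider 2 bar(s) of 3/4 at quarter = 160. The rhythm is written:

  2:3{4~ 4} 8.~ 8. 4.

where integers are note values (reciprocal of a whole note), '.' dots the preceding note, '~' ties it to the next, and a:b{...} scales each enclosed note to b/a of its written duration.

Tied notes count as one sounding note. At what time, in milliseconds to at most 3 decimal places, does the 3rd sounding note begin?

note 3 onset = 9/2b = 1687.5ms

1. 0.0ms @ 0 + 1125.0ms (3)
2. 1125.0ms @ 3 + 562.5ms (3/2)
3. 1687.5ms @ 9/2 + 562.5ms (3/2)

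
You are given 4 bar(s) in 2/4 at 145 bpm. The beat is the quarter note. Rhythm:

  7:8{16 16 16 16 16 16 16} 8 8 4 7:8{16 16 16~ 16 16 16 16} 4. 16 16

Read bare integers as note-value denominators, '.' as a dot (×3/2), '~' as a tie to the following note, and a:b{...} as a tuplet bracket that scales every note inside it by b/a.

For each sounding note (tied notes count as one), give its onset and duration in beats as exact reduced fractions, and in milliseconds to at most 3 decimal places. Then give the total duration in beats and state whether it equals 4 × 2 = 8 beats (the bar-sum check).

1) 0.0ms=0b +118.227ms=2/7b
2) 118.227ms=2/7b +118.227ms=2/7b
3) 236.453ms=4/7b +118.227ms=2/7b
4) 354.68ms=6/7b +118.227ms=2/7b
5) 472.906ms=8/7b +118.227ms=2/7b
6) 591.133ms=10/7b +118.227ms=2/7b
7) 709.36ms=12/7b +118.227ms=2/7b
8) 827.586ms=2b +206.897ms=1/2b
9) 1034.483ms=5/2b +206.897ms=1/2b
10) 1241.379ms=3b +413.793ms=1b
11) 1655.172ms=4b +118.227ms=2/7b
12) 1773.399ms=30/7b +118.227ms=2/7b
13) 1891.626ms=32/7b +236.453ms=4/7b
14) 2128.079ms=36/7b +118.227ms=2/7b
15) 2246.305ms=38/7b +118.227ms=2/7b
16) 2364.532ms=40/7b +118.227ms=2/7b
17) 2482.759ms=6b +620.69ms=3/2b
18) 3103.448ms=15/2b +103.448ms=1/4b
19) 3206.897ms=31/4b +103.448ms=1/4b
Σ=8b of 8 (145bpm 2/4) — PASS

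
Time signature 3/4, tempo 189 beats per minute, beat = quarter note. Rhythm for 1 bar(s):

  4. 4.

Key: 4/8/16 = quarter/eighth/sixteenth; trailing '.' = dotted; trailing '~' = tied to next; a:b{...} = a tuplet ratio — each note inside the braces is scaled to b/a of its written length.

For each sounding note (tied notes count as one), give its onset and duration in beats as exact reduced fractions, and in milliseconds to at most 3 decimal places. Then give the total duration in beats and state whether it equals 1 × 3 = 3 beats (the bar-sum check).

1) 0.0ms=0b +476.19ms=3/2b
2) 476.19ms=3/2b +476.19ms=3/2b
Σ=3b of 3 (189bpm 3/4) — PASS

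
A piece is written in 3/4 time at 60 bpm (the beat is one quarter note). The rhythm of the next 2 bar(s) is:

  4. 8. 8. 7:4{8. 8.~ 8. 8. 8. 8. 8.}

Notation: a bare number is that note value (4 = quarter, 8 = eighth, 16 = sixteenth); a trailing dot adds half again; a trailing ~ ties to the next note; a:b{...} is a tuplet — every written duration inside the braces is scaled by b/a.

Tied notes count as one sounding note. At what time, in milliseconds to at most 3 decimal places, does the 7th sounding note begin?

note 7 onset = 33/7b = 4714.286ms

1. 0.0ms @ 0 + 1500.0ms (3/2)
2. 1500.0ms @ 3/2 + 750.0ms (3/4)
3. 2250.0ms @ 9/4 + 750.0ms (3/4)
4. 3000.0ms @ 3 + 428.571ms (3/7)
5. 3428.571ms @ 24/7 + 857.143ms (6/7)
6. 4285.714ms @ 30/7 + 428.571ms (3/7)
7. 4714.286ms @ 33/7 + 428.571ms (3/7)
8. 5142.857ms @ 36/7 + 428.571ms (3/7)
9. 5571.429ms @ 39/7 + 428.571ms (3/7)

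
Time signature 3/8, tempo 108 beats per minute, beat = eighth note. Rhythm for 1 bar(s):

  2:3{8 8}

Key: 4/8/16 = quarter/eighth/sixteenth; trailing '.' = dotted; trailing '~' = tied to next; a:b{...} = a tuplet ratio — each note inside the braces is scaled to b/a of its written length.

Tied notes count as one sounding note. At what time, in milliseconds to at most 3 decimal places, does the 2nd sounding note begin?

1. 0.0ms @ 0 + 833.333ms (3/2)
2. 833.333ms @ 3/2 + 833.333ms (3/2)

note 2 onset = 3/2b = 833.333ms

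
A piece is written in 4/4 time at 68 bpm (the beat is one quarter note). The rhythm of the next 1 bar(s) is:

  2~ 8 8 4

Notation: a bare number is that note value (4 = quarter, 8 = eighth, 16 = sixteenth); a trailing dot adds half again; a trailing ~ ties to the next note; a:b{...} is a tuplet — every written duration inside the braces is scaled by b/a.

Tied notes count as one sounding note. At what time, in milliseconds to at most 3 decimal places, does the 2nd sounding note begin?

note 2 onset = 5/2b = 2205.882ms

1. 0.0ms @ 0 + 2205.882ms (5/2)
2. 2205.882ms @ 5/2 + 441.176ms (1/2)
3. 2647.059ms @ 3 + 882.353ms (1)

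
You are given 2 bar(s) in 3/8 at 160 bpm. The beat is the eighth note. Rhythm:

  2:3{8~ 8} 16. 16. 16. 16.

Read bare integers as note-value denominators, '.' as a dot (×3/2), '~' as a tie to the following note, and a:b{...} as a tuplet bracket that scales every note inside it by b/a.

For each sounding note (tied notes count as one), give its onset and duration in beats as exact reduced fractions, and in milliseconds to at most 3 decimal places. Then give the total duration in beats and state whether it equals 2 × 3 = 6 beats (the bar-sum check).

1) 0.0ms=0b +1125.0ms=3b
2) 1125.0ms=3b +281.25ms=3/4b
3) 1406.25ms=15/4b +281.25ms=3/4b
4) 1687.5ms=9/2b +281.25ms=3/4b
5) 1968.75ms=21/4b +281.25ms=3/4b
Σ=6b of 6 (160bpm 3/8) — PASS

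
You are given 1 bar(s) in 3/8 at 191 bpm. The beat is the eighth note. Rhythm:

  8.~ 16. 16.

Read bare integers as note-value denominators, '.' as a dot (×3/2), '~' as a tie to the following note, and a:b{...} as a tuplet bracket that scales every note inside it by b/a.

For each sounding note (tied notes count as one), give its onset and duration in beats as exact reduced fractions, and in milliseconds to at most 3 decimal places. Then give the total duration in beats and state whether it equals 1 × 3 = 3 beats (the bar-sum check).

1) 0.0ms=0b +706.806ms=9/4b
2) 706.806ms=9/4b +235.602ms=3/4b
Σ=3b of 3 (191bpm 3/8) — PASS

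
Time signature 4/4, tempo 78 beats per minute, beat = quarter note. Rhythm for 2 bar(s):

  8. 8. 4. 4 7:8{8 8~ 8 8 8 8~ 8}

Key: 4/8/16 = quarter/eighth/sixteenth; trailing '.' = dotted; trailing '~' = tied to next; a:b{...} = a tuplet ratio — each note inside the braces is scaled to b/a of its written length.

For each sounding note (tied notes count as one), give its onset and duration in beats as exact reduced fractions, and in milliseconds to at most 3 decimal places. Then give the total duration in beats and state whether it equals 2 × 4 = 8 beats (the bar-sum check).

1) 0.0ms=0b +576.923ms=3/4b
2) 576.923ms=3/4b +576.923ms=3/4b
3) 1153.846ms=3/2b +1153.846ms=3/2b
4) 2307.692ms=3b +769.231ms=1b
5) 3076.923ms=4b +439.56ms=4/7b
6) 3516.484ms=32/7b +879.121ms=8/7b
7) 4395.604ms=40/7b +439.56ms=4/7b
8) 4835.165ms=44/7b +439.56ms=4/7b
9) 5274.725ms=48/7b +879.121ms=8/7b
Σ=8b of 8 (78bpm 4/4) — PASS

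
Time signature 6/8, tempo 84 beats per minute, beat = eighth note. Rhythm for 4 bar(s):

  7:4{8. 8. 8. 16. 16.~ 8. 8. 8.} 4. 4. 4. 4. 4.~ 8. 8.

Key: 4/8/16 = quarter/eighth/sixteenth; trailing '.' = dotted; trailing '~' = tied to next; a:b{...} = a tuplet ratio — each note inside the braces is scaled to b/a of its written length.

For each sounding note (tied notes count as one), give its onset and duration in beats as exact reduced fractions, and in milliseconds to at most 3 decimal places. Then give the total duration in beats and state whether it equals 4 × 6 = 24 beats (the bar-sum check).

1) 0.0ms=0b +612.245ms=6/7b
2) 612.245ms=6/7b +612.245ms=6/7b
3) 1224.49ms=12/7b +612.245ms=6/7b
4) 1836.735ms=18/7b +306.122ms=3/7b
5) 2142.857ms=3b +918.367ms=9/7b
6) 3061.224ms=30/7b +612.245ms=6/7b
7) 3673.469ms=36/7b +612.245ms=6/7b
8) 4285.714ms=6b +2142.857ms=3b
9) 6428.571ms=9b +2142.857ms=3b
10) 8571.429ms=12b +2142.857ms=3b
11) 10714.286ms=15b +2142.857ms=3b
12) 12857.143ms=18b +3214.286ms=9/2b
13) 16071.429ms=45/2b +1071.429ms=3/2b
Σ=24b of 24 (84bpm 6/8) — PASS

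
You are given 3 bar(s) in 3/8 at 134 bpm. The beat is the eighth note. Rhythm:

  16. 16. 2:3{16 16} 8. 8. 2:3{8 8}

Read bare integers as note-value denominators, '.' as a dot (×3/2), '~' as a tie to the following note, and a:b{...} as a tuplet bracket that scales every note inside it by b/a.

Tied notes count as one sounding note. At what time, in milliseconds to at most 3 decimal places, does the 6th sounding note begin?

1. 0.0ms @ 0 + 335.821ms (3/4)
2. 335.821ms @ 3/4 + 335.821ms (3/4)
3. 671.642ms @ 3/2 + 335.821ms (3/4)
4. 1007.463ms @ 9/4 + 335.821ms (3/4)
5. 1343.284ms @ 3 + 671.642ms (3/2)
6. 2014.925ms @ 9/2 + 671.642ms (3/2)
7. 2686.567ms @ 6 + 671.642ms (3/2)
8. 3358.209ms @ 15/2 + 671.642ms (3/2)

note 6 onset = 9/2b = 2014.925ms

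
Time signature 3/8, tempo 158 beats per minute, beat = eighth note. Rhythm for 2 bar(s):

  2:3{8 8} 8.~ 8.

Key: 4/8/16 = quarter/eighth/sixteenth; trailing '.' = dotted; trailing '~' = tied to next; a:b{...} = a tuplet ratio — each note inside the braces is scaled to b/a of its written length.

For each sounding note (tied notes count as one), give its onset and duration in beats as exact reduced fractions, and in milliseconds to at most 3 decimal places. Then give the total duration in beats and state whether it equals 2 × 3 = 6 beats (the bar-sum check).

1) 0.0ms=0b +569.62ms=3/2b
2) 569.62ms=3/2b +569.62ms=3/2b
3) 1139.241ms=3b +1139.241ms=3b
Σ=6b of 6 (158bpm 3/8) — PASS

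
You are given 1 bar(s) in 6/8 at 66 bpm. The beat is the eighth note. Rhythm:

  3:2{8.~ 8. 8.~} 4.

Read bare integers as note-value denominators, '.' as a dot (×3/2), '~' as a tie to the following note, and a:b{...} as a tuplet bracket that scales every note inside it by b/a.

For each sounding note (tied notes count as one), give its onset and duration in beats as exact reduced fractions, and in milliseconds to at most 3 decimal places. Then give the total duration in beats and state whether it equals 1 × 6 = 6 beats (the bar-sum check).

1) 0.0ms=0b +1818.182ms=2b
2) 1818.182ms=2b +3636.364ms=4b
Σ=6b of 6 (66bpm 6/8) — PASS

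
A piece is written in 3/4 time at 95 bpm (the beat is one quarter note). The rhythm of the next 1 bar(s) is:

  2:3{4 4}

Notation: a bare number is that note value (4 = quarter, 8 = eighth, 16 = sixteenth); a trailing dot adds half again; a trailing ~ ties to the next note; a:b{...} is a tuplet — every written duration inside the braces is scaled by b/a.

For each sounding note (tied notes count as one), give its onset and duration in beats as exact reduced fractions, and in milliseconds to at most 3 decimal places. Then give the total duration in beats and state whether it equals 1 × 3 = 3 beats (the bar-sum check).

1) 0.0ms=0b +947.368ms=3/2b
2) 947.368ms=3/2b +947.368ms=3/2b
Σ=3b of 3 (95bpm 3/4) — PASS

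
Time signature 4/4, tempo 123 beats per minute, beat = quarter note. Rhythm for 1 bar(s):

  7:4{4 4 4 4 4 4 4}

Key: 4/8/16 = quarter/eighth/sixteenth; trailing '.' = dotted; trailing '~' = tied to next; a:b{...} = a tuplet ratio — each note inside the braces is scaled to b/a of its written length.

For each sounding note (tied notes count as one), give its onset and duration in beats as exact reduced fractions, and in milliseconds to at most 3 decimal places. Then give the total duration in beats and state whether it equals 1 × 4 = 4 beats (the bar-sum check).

1) 0.0ms=0b +278.746ms=4/7b
2) 278.746ms=4/7b +278.746ms=4/7b
3) 557.491ms=8/7b +278.746ms=4/7b
4) 836.237ms=12/7b +278.746ms=4/7b
5) 1114.983ms=16/7b +278.746ms=4/7b
6) 1393.728ms=20/7b +278.746ms=4/7b
7) 1672.474ms=24/7b +278.746ms=4/7b
Σ=4b of 4 (123bpm 4/4) — PASS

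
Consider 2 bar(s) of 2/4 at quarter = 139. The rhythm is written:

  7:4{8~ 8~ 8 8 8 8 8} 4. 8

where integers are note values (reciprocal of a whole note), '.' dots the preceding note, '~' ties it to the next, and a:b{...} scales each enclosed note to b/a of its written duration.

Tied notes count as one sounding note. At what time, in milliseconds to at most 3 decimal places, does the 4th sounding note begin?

note 4 onset = 10/7b = 616.65ms

1. 0.0ms @ 0 + 369.99ms (6/7)
2. 369.99ms @ 6/7 + 123.33ms (2/7)
3. 493.32ms @ 8/7 + 123.33ms (2/7)
4. 616.65ms @ 10/7 + 123.33ms (2/7)
5. 739.979ms @ 12/7 + 123.33ms (2/7)
6. 863.309ms @ 2 + 647.482ms (3/2)
7. 1510.791ms @ 7/2 + 215.827ms (1/2)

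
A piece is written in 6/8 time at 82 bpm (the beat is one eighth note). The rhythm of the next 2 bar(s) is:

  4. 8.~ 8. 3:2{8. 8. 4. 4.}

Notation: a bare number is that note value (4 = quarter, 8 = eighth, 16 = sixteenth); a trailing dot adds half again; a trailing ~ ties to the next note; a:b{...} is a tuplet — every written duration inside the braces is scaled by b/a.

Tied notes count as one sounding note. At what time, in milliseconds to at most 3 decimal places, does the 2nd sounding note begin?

1. 0.0ms @ 0 + 2195.122ms (3)
2. 2195.122ms @ 3 + 2195.122ms (3)
3. 4390.244ms @ 6 + 731.707ms (1)
4. 5121.951ms @ 7 + 731.707ms (1)
5. 5853.659ms @ 8 + 1463.415ms (2)
6. 7317.073ms @ 10 + 1463.415ms (2)

note 2 onset = 3b = 2195.122ms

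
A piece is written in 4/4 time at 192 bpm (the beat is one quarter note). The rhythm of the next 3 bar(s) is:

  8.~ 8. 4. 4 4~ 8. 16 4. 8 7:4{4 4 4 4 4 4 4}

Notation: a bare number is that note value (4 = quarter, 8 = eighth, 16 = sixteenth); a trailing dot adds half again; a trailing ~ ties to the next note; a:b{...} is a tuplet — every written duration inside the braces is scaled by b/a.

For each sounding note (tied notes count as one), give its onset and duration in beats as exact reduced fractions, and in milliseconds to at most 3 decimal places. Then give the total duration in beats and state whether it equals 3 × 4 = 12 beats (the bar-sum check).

1) 0.0ms=0b +468.75ms=3/2b
2) 468.75ms=3/2b +468.75ms=3/2b
3) 937.5ms=3b +312.5ms=1b
4) 1250.0ms=4b +546.875ms=7/4b
5) 1796.875ms=23/4b +78.125ms=1/4b
6) 1875.0ms=6b +468.75ms=3/2b
7) 2343.75ms=15/2b +156.25ms=1/2b
8) 2500.0ms=8b +178.571ms=4/7b
9) 2678.571ms=60/7b +178.571ms=4/7b
10) 2857.143ms=64/7b +178.571ms=4/7b
11) 3035.714ms=68/7b +178.571ms=4/7b
12) 3214.286ms=72/7b +178.571ms=4/7b
13) 3392.857ms=76/7b +178.571ms=4/7b
14) 3571.429ms=80/7b +178.571ms=4/7b
Σ=12b of 12 (192bpm 4/4) — PASS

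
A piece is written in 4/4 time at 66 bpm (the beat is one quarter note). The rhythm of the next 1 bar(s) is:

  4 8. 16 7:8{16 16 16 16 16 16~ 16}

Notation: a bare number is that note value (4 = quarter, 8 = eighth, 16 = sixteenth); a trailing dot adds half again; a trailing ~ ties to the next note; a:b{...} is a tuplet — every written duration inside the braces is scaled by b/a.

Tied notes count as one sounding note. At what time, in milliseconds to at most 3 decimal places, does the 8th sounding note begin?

note 8 onset = 22/7b = 2857.143ms

1. 0.0ms @ 0 + 909.091ms (1)
2. 909.091ms @ 1 + 681.818ms (3/4)
3. 1590.909ms @ 7/4 + 227.273ms (1/4)
4. 1818.182ms @ 2 + 259.74ms (2/7)
5. 2077.922ms @ 16/7 + 259.74ms (2/7)
6. 2337.662ms @ 18/7 + 259.74ms (2/7)
7. 2597.403ms @ 20/7 + 259.74ms (2/7)
8. 2857.143ms @ 22/7 + 259.74ms (2/7)
9. 3116.883ms @ 24/7 + 519.481ms (4/7)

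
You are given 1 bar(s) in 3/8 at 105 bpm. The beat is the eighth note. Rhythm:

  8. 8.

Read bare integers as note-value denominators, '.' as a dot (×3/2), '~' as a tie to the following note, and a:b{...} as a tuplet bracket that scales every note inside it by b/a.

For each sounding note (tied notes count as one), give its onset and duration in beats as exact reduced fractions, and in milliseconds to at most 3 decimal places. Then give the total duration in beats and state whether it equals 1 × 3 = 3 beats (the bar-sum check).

1) 0.0ms=0b +857.143ms=3/2b
2) 857.143ms=3/2b +857.143ms=3/2b
Σ=3b of 3 (105bpm 3/8) — PASS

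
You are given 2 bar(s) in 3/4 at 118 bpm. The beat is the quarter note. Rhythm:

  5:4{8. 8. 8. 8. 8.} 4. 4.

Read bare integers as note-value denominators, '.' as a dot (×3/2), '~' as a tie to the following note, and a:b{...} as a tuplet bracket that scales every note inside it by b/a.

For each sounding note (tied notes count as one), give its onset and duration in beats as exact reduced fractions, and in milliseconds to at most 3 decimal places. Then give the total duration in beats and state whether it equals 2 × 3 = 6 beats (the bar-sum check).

1) 0.0ms=0b +305.085ms=3/5b
2) 305.085ms=3/5b +305.085ms=3/5b
3) 610.169ms=6/5b +305.085ms=3/5b
4) 915.254ms=9/5b +305.085ms=3/5b
5) 1220.339ms=12/5b +305.085ms=3/5b
6) 1525.424ms=3b +762.712ms=3/2b
7) 2288.136ms=9/2b +762.712ms=3/2b
Σ=6b of 6 (118bpm 3/4) — PASS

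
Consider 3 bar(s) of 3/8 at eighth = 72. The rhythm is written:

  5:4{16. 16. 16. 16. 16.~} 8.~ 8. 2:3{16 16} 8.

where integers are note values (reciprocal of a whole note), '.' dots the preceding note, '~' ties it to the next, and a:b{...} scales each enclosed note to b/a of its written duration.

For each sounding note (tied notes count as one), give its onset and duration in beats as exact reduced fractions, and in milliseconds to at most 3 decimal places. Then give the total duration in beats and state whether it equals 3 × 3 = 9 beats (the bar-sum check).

1) 0.0ms=0b +500.0ms=3/5b
2) 500.0ms=3/5b +500.0ms=3/5b
3) 1000.0ms=6/5b +500.0ms=3/5b
4) 1500.0ms=9/5b +500.0ms=3/5b
5) 2000.0ms=12/5b +3000.0ms=18/5b
6) 5000.0ms=6b +625.0ms=3/4b
7) 5625.0ms=27/4b +625.0ms=3/4b
8) 6250.0ms=15/2b +1250.0ms=3/2b
Σ=9b of 9 (72bpm 3/8) — PASS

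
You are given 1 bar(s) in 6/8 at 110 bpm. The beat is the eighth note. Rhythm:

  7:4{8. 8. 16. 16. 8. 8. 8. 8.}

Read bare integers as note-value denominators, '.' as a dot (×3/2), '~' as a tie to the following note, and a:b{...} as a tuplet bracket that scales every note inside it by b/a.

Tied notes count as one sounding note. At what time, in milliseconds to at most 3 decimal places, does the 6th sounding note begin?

1. 0.0ms @ 0 + 467.532ms (6/7)
2. 467.532ms @ 6/7 + 467.532ms (6/7)
3. 935.065ms @ 12/7 + 233.766ms (3/7)
4. 1168.831ms @ 15/7 + 233.766ms (3/7)
5. 1402.597ms @ 18/7 + 467.532ms (6/7)
6. 1870.13ms @ 24/7 + 467.532ms (6/7)
7. 2337.662ms @ 30/7 + 467.532ms (6/7)
8. 2805.195ms @ 36/7 + 467.532ms (6/7)

note 6 onset = 24/7b = 1870.13ms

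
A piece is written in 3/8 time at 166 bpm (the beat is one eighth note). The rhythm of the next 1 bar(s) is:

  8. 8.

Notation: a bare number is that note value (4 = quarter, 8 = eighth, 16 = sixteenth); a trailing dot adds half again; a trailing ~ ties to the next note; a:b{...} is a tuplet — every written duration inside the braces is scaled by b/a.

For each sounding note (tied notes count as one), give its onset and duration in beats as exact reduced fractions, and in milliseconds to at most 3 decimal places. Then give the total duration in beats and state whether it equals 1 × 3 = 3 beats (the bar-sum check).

1) 0.0ms=0b +542.169ms=3/2b
2) 542.169ms=3/2b +542.169ms=3/2b
Σ=3b of 3 (166bpm 3/8) — PASS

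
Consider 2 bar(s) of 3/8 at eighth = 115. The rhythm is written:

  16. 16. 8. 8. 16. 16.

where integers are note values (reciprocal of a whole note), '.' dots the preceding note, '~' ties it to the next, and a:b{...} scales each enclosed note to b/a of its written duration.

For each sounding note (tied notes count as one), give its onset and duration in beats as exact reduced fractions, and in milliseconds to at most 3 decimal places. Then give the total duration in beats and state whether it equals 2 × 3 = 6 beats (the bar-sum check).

1) 0.0ms=0b +391.304ms=3/4b
2) 391.304ms=3/4b +391.304ms=3/4b
3) 782.609ms=3/2b +782.609ms=3/2b
4) 1565.217ms=3b +782.609ms=3/2b
5) 2347.826ms=9/2b +391.304ms=3/4b
6) 2739.13ms=21/4b +391.304ms=3/4b
Σ=6b of 6 (115bpm 3/8) — PASS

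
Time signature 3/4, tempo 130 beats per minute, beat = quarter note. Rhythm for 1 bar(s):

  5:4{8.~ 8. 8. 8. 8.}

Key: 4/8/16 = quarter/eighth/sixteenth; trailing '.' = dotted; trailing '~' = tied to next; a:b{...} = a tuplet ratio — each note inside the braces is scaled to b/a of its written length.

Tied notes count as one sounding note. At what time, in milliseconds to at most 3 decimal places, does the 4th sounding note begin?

note 4 onset = 12/5b = 1107.692ms

1. 0.0ms @ 0 + 553.846ms (6/5)
2. 553.846ms @ 6/5 + 276.923ms (3/5)
3. 830.769ms @ 9/5 + 276.923ms (3/5)
4. 1107.692ms @ 12/5 + 276.923ms (3/5)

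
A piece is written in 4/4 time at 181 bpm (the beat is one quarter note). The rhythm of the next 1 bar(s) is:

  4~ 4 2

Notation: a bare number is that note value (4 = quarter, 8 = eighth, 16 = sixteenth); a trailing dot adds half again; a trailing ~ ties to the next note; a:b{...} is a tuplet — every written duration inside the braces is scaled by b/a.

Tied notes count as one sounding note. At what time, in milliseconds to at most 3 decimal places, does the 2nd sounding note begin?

1. 0.0ms @ 0 + 662.983ms (2)
2. 662.983ms @ 2 + 662.983ms (2)

note 2 onset = 2b = 662.983ms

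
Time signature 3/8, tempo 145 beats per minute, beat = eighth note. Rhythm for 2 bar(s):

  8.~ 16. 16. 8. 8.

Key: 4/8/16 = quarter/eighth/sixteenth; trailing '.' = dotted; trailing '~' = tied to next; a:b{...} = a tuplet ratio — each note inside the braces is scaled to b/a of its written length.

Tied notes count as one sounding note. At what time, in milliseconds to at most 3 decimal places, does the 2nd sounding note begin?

note 2 onset = 9/4b = 931.034ms

1. 0.0ms @ 0 + 931.034ms (9/4)
2. 931.034ms @ 9/4 + 310.345ms (3/4)
3. 1241.379ms @ 3 + 620.69ms (3/2)
4. 1862.069ms @ 9/2 + 620.69ms (3/2)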